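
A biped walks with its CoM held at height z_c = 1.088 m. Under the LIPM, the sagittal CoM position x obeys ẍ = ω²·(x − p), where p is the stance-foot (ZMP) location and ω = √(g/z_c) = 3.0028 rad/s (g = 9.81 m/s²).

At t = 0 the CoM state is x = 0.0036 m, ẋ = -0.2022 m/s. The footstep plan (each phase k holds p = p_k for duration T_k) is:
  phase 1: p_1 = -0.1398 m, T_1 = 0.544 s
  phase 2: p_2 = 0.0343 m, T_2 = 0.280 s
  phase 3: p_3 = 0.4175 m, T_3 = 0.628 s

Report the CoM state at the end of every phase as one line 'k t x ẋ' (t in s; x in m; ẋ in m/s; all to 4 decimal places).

1 0.5440 0.0756 0.5231
2 0.8240 0.2554 0.8361
3 1.4520 0.7675 1.2516

phase 1: p=-0.1398, T=0.544, ωT=1.633523, cosh=2.658564, sinh=2.463324; start (x,ẋ)=(0.003600, -0.202200) → end (x,ẋ)=(0.075565, 0.523149)
phase 2: p=0.0343, T=0.280, ωT=0.840784, cosh=1.374778, sinh=0.943406; start (x,ẋ)=(0.075565, 0.523149) → end (x,ẋ)=(0.255391, 0.836112)
phase 3: p=0.4175, T=0.628, ωT=1.885758, cosh=3.371533, sinh=3.219819; start (x,ẋ)=(0.255391, 0.836112) → end (x,ẋ)=(0.767483, 1.251629)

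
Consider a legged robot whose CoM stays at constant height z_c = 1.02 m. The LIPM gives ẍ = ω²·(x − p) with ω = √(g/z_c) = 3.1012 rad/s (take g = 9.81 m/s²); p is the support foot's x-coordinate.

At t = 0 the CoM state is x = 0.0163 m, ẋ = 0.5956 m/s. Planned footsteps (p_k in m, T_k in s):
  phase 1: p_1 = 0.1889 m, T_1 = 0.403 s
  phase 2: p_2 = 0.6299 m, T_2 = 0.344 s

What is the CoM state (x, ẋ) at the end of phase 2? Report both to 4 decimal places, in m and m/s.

phase 1: p=0.1889, T=0.403, ωT=1.249784, cosh=1.888077, sinh=1.601510; start (x,ẋ)=(0.016300, 0.595600) → end (x,ẋ)=(0.170595, 0.267303)
phase 2: p=0.6299, T=0.344, ωT=1.066813, cosh=1.625103, sinh=1.280999; start (x,ẋ)=(0.170595, 0.267303) → end (x,ẋ)=(-0.006103, -1.390255)

x = -0.0061, ẋ = -1.3903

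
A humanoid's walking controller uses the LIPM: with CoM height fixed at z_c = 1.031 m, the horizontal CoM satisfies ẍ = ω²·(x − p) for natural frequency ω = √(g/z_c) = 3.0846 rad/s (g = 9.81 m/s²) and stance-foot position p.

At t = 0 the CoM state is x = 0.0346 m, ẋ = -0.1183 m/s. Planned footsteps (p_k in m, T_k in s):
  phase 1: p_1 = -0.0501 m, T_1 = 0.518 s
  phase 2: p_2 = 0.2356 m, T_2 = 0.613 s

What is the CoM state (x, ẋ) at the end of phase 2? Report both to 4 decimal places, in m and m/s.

x = 0.0283, ẋ = -0.5180

phase 1: p=-0.0501, T=0.518, ωT=1.597823, cosh=2.572298, sinh=2.369962; start (x,ẋ)=(0.034600, -0.118300) → end (x,ẋ)=(0.076881, 0.314887)
phase 2: p=0.2356, T=0.613, ωT=1.890860, cosh=3.388002, sinh=3.237060; start (x,ẋ)=(0.076881, 0.314887) → end (x,ẋ)=(0.028311, -0.517975)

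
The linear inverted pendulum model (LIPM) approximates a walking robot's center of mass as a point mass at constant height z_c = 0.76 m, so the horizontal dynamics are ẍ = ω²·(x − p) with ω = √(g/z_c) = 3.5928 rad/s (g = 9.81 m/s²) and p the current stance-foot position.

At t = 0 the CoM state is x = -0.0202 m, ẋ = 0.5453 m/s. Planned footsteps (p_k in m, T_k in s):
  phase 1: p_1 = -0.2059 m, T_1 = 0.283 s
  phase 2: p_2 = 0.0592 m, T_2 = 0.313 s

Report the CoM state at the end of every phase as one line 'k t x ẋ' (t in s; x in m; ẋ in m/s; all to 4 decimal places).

phase 1: p=-0.2059, T=0.283, ωT=1.016762, cosh=1.562998, sinh=1.201233; start (x,ẋ)=(-0.020200, 0.545300) → end (x,ẋ)=(0.266667, 1.653745)
phase 2: p=0.0592, T=0.313, ωT=1.124546, cosh=1.701810, sinh=1.377010; start (x,ẋ)=(0.266667, 1.653745) → end (x,ẋ)=(1.046099, 3.840764)

1 0.2830 0.2667 1.6537
2 0.5960 1.0461 3.8408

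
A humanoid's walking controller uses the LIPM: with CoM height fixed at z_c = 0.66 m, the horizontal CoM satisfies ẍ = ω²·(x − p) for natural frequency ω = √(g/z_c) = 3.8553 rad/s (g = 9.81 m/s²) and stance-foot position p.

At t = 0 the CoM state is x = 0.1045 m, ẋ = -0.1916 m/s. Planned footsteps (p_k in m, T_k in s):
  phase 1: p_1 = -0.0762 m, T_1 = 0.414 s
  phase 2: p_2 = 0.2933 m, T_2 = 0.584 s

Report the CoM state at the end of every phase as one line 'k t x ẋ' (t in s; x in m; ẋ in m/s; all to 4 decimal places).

phase 1: p=-0.0762, T=0.414, ωT=1.596094, cosh=2.568206, sinh=2.365519; start (x,ẋ)=(0.104500, -0.191600) → end (x,ẋ)=(0.270314, 1.155877)
phase 2: p=0.2933, T=0.584, ωT=2.251495, cosh=4.803587, sinh=4.698345; start (x,ẋ)=(0.270314, 1.155877) → end (x,ẋ)=(1.591518, 5.135991)

1 0.4140 0.2703 1.1559
2 0.9980 1.5915 5.1360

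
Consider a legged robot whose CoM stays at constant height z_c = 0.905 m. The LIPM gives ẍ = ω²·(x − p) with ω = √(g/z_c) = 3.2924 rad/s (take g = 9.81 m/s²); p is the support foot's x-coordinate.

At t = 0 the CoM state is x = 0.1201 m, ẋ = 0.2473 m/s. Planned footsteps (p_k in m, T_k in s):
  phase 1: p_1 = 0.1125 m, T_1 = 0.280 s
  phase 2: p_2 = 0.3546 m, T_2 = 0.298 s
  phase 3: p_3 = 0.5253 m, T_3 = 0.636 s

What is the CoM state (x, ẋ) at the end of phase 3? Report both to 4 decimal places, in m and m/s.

x = -0.5541, ẋ = -3.4435

phase 1: p=0.1125, T=0.280, ωT=0.921872, cosh=1.455883, sinh=1.058109; start (x,ẋ)=(0.120100, 0.247300) → end (x,ẋ)=(0.203042, 0.386516)
phase 2: p=0.3546, T=0.298, ωT=0.981135, cosh=1.521184, sinh=1.146299; start (x,ẋ)=(0.203042, 0.386516) → end (x,ẋ)=(0.258624, 0.015970)
phase 3: p=0.5253, T=0.636, ωT=2.093966, cosh=4.120122, sinh=3.996925; start (x,ẋ)=(0.258624, 0.015970) → end (x,ẋ)=(-0.554052, -3.443523)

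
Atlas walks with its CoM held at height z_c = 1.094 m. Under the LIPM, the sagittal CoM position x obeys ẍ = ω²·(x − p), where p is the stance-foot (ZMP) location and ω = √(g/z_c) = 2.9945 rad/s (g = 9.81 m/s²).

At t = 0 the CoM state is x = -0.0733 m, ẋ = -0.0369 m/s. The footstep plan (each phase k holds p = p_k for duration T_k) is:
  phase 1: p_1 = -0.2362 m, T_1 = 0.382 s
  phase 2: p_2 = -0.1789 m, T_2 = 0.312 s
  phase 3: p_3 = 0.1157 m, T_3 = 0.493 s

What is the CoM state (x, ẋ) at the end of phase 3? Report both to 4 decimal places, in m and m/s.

x = 1.7509, ẋ = 5.0986

phase 1: p=-0.2362, T=0.382, ωT=1.143899, cosh=1.728779, sinh=1.410204; start (x,ẋ)=(-0.073300, -0.036900) → end (x,ẋ)=(0.028041, 0.624112)
phase 2: p=-0.1789, T=0.312, ωT=0.934284, cosh=1.469129, sinh=1.076262; start (x,ẋ)=(0.028041, 0.624112) → end (x,ẋ)=(0.349436, 1.583842)
phase 3: p=0.1157, T=0.493, ωT=1.476288, cosh=2.302578, sinh=2.074094; start (x,ẋ)=(0.349436, 1.583842) → end (x,ẋ)=(1.750919, 5.098626)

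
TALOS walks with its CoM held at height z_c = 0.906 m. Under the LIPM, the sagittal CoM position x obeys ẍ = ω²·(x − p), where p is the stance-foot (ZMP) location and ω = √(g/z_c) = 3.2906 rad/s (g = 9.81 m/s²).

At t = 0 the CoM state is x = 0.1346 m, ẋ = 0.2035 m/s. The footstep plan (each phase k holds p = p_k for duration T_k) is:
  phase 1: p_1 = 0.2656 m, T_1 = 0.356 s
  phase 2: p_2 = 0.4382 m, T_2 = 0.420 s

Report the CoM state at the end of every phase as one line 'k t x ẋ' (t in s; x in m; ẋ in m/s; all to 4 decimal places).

phase 1: p=0.2656, T=0.356, ωT=1.171454, cosh=1.768298, sinh=1.458382; start (x,ẋ)=(0.134600, 0.203500) → end (x,ẋ)=(0.124143, -0.268814)
phase 2: p=0.4382, T=0.420, ωT=1.382052, cosh=2.117065, sinh=1.866002; start (x,ẋ)=(0.124143, -0.268814) → end (x,ẋ)=(-0.379115, -2.497487)

1 0.3560 0.1241 -0.2688
2 0.7760 -0.3791 -2.4975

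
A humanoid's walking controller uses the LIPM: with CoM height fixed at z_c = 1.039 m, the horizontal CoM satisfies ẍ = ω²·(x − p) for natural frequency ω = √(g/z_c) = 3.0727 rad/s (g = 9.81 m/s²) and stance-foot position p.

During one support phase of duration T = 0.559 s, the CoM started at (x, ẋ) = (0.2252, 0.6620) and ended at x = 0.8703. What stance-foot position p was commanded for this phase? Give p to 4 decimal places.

p = 0.1909

ωT = 3.0727·0.559 = 1.717639; cosh(ωT) = 2.875425, sinh(ωT) = 2.695936
x(T) = p + (x₀−p)·cosh(ωT) + (ẋ₀/ω)·sinh(ωT) ⇒ p·(1 − cosh) = x(T) − x₀·cosh − (ẋ₀/ω)·sinh
numerator   = 0.8703 − (0.2252)·2.875425 − (0.6620/3.0727)·2.695936 = -0.358073
denominator = 1 − 2.875425 = -1.875425
p = -0.358073 / -1.875425 = 0.1909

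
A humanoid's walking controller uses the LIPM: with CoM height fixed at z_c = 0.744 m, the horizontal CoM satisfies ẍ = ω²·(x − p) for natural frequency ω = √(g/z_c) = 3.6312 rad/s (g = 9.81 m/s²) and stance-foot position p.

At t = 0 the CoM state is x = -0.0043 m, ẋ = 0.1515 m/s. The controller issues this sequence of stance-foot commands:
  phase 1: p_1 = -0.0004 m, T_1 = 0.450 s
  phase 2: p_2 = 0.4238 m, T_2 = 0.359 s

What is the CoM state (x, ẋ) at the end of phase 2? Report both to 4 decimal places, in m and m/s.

phase 1: p=-0.0004, T=0.450, ωT=1.634040, cosh=2.659838, sinh=2.464698; start (x,ẋ)=(-0.004300, 0.151500) → end (x,ẋ)=(0.092058, 0.368061)
phase 2: p=0.4238, T=0.359, ωT=1.303601, cosh=1.977043, sinh=1.705490; start (x,ẋ)=(0.092058, 0.368061) → end (x,ẋ)=(-0.059198, -1.326797)

x = -0.0592, ẋ = -1.3268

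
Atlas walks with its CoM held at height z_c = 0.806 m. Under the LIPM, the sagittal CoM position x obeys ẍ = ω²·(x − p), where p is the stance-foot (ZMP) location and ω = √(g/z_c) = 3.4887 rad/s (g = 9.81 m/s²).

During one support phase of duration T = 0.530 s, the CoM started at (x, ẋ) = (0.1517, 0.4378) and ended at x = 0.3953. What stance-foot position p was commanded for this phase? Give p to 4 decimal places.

ωT = 3.4887·0.530 = 1.849011; cosh(ωT) = 3.255463, sinh(ωT) = 3.098070
x(T) = p + (x₀−p)·cosh(ωT) + (ẋ₀/ω)·sinh(ωT) ⇒ p·(1 − cosh) = x(T) − x₀·cosh − (ẋ₀/ω)·sinh
numerator   = 0.3953 − (0.1517)·3.255463 − (0.4378/3.4887)·3.098070 = -0.487333
denominator = 1 − 3.255463 = -2.255463
p = -0.487333 / -2.255463 = 0.2161

p = 0.2161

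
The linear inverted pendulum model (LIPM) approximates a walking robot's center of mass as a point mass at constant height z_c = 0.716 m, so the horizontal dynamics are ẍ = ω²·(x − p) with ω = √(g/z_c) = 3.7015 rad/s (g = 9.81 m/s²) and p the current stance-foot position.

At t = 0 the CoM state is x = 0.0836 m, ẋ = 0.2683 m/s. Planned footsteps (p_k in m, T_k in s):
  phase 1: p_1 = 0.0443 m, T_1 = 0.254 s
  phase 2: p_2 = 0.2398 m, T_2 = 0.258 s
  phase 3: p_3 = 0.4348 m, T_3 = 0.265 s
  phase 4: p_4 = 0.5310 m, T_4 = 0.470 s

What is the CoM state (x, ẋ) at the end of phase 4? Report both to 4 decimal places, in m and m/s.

phase 1: p=0.0443, T=0.254, ωT=0.940181, cosh=1.475501, sinh=1.084944; start (x,ẋ)=(0.083600, 0.268300) → end (x,ẋ)=(0.180928, 0.553703)
phase 2: p=0.2398, T=0.258, ωT=0.954987, cosh=1.491727, sinh=1.106910; start (x,ẋ)=(0.180928, 0.553703) → end (x,ẋ)=(0.317561, 0.584763)
phase 3: p=0.4348, T=0.265, ωT=0.980897, cosh=1.520912, sinh=1.145937; start (x,ẋ)=(0.317561, 0.584763) → end (x,ẋ)=(0.437525, 0.392081)
phase 4: p=0.5310, T=0.470, ωT=1.739705, cosh=2.935618, sinh=2.760045; start (x,ẋ)=(0.437525, 0.392081) → end (x,ẋ)=(0.548949, 0.196026)

x = 0.5489, ẋ = 0.1960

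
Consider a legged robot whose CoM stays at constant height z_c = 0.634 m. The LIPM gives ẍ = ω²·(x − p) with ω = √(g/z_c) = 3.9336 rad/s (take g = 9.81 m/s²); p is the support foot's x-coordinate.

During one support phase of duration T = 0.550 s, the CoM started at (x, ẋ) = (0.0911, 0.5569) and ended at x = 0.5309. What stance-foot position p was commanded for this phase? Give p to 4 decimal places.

p = 0.1404

ωT = 3.9336·0.550 = 2.163480; cosh(ωT) = 4.408145, sinh(ωT) = 4.293221
x(T) = p + (x₀−p)·cosh(ωT) + (ẋ₀/ω)·sinh(ωT) ⇒ p·(1 − cosh) = x(T) − x₀·cosh − (ẋ₀/ω)·sinh
numerator   = 0.5309 − (0.0911)·4.408145 − (0.5569/3.9336)·4.293221 = -0.478495
denominator = 1 − 4.408145 = -3.408145
p = -0.478495 / -3.408145 = 0.1404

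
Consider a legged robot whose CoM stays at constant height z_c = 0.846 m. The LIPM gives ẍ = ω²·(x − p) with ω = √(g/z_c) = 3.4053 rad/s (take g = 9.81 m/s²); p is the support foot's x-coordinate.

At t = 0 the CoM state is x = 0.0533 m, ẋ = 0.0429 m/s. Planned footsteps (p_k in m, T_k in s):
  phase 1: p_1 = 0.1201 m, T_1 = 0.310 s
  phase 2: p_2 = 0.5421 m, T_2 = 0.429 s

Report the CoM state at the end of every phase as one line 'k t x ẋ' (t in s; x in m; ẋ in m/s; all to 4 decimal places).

1 0.3100 0.0284 -0.2182
2 0.7390 -0.7551 -4.0620

phase 1: p=0.1201, T=0.310, ωT=1.055643, cosh=1.610896, sinh=1.262927; start (x,ẋ)=(0.053300, 0.042900) → end (x,ẋ)=(0.028403, -0.218176)
phase 2: p=0.5421, T=0.429, ωT=1.460874, cosh=2.270878, sinh=2.038845; start (x,ẋ)=(0.028403, -0.218176) → end (x,ẋ)=(-0.755072, -4.061989)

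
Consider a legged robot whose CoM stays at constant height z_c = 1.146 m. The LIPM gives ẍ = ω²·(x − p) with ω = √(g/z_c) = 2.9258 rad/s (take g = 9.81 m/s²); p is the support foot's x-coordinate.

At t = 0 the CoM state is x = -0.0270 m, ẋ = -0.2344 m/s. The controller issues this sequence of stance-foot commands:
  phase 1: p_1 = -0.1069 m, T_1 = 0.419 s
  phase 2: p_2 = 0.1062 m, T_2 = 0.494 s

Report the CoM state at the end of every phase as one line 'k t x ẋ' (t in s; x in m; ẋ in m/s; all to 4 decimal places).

1 0.4190 -0.0838 -0.0698
2 0.9130 -0.3671 -1.2701

phase 1: p=-0.1069, T=0.419, ωT=1.225910, cosh=1.850378, sinh=1.556888; start (x,ẋ)=(-0.027000, -0.234400) → end (x,ẋ)=(-0.083785, -0.069773)
phase 2: p=0.1062, T=0.494, ωT=1.445345, cosh=2.239491, sinh=2.003826; start (x,ẋ)=(-0.083785, -0.069773) → end (x,ẋ)=(-0.367055, -1.270096)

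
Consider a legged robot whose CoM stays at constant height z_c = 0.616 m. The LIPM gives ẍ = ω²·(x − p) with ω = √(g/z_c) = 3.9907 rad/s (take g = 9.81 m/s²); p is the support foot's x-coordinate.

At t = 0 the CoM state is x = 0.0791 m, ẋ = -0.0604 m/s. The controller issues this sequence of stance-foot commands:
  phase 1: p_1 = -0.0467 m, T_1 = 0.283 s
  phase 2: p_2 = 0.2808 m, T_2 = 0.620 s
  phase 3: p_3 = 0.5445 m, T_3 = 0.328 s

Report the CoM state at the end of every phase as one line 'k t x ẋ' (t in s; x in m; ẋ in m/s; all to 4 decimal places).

1 0.2830 0.1473 0.5922
2 0.9030 0.3572 0.3995
3 1.2310 0.3442 -0.4895

phase 1: p=-0.0467, T=0.283, ωT=1.129368, cosh=1.708469, sinh=1.385232; start (x,ẋ)=(0.079100, -0.060400) → end (x,ẋ)=(0.147260, 0.592236)
phase 2: p=0.2808, T=0.620, ωT=2.474234, cosh=5.978418, sinh=5.894191; start (x,ẋ)=(0.147260, 0.592236) → end (x,ẋ)=(0.357163, 0.399509)
phase 3: p=0.5445, T=0.328, ωT=1.308950, cosh=1.986193, sinh=1.716090; start (x,ẋ)=(0.357163, 0.399509) → end (x,ẋ)=(0.344209, -0.489460)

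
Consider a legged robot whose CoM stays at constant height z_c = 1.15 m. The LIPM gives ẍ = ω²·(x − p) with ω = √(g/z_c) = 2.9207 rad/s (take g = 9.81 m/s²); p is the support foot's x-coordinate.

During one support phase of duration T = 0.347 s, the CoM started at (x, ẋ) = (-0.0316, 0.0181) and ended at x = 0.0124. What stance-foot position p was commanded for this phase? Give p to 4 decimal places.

ωT = 2.9207·0.347 = 1.013483; cosh(ωT) = 1.559066, sinh(ωT) = 1.196114
x(T) = p + (x₀−p)·cosh(ωT) + (ẋ₀/ω)·sinh(ωT) ⇒ p·(1 − cosh) = x(T) − x₀·cosh − (ẋ₀/ω)·sinh
numerator   = 0.0124 − (-0.0316)·1.559066 − (0.0181/2.9207)·1.196114 = 0.054254
denominator = 1 − 1.559066 = -0.559066
p = 0.054254 / -0.559066 = -0.0970

p = -0.0970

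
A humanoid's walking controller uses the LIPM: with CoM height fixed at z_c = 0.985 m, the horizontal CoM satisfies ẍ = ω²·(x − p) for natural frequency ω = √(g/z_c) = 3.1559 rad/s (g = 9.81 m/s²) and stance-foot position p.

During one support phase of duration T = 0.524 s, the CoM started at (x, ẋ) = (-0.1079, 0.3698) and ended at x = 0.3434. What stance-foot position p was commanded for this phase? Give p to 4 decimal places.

ωT = 3.1559·0.524 = 1.653692; cosh(ωT) = 2.708790, sinh(ωT) = 2.517448
x(T) = p + (x₀−p)·cosh(ωT) + (ẋ₀/ω)·sinh(ωT) ⇒ p·(1 − cosh) = x(T) − x₀·cosh − (ẋ₀/ω)·sinh
numerator   = 0.3434 − (-0.1079)·2.708790 − (0.3698/3.1559)·2.517448 = 0.340691
denominator = 1 − 2.708790 = -1.708790
p = 0.340691 / -1.708790 = -0.1994

p = -0.1994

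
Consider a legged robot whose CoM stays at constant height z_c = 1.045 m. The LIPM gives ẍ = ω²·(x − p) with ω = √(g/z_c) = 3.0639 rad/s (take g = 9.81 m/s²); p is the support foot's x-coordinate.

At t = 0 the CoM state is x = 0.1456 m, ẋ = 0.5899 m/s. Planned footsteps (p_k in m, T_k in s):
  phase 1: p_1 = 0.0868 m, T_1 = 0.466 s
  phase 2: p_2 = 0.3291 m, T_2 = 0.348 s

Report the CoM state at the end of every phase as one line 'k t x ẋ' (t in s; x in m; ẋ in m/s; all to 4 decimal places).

1 0.4660 0.5947 1.6545
2 0.8140 1.4518 3.7292

phase 1: p=0.0868, T=0.466, ωT=1.427777, cosh=2.204632, sinh=1.964790; start (x,ẋ)=(0.145600, 0.589900) → end (x,ẋ)=(0.594718, 1.654484)
phase 2: p=0.3291, T=0.348, ωT=1.066237, cosh=1.624366, sinh=1.280064; start (x,ẋ)=(0.594718, 1.654484) → end (x,ẋ)=(1.451786, 3.729238)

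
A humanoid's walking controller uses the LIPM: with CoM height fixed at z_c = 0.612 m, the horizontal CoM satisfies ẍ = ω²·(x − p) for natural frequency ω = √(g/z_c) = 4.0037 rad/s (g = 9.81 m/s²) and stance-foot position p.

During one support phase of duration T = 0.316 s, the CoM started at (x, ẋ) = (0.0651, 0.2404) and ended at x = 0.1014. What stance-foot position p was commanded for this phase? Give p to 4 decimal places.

ωT = 4.0037·0.316 = 1.265169; cosh(ωT) = 1.912942, sinh(ωT) = 1.630750
x(T) = p + (x₀−p)·cosh(ωT) + (ẋ₀/ω)·sinh(ωT) ⇒ p·(1 − cosh) = x(T) − x₀·cosh − (ẋ₀/ω)·sinh
numerator   = 0.1014 − (0.0651)·1.912942 − (0.2404/4.0037)·1.630750 = -0.121050
denominator = 1 − 1.912942 = -0.912942
p = -0.121050 / -0.912942 = 0.1326

p = 0.1326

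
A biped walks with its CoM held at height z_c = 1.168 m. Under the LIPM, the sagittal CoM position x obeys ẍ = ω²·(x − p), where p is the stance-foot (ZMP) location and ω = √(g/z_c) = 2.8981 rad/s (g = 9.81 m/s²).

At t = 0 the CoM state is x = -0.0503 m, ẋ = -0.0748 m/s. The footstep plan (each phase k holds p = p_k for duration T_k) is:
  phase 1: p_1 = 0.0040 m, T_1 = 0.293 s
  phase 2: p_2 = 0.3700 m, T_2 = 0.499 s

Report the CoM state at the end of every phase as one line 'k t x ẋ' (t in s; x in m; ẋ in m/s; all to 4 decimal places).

phase 1: p=0.0040, T=0.293, ωT=0.849143, cosh=1.382712, sinh=0.954931; start (x,ẋ)=(-0.050300, -0.074800) → end (x,ẋ)=(-0.095728, -0.253701)
phase 2: p=0.3700, T=0.499, ωT=1.446152, cosh=2.241108, sinh=2.005633; start (x,ẋ)=(-0.095728, -0.253701) → end (x,ẋ)=(-0.849321, -3.275628)

1 0.2930 -0.0957 -0.2537
2 0.7920 -0.8493 -3.2756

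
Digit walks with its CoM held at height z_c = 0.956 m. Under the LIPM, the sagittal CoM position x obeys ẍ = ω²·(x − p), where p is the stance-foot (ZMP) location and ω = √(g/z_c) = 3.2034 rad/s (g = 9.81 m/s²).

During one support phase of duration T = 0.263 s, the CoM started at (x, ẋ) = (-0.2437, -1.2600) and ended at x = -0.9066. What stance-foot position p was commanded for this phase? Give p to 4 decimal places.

ωT = 3.2034·0.263 = 0.842494; cosh(ωT) = 1.376393, sinh(ωT) = 0.945758
x(T) = p + (x₀−p)·cosh(ωT) + (ẋ₀/ω)·sinh(ωT) ⇒ p·(1 − cosh) = x(T) − x₀·cosh − (ẋ₀/ω)·sinh
numerator   = -0.9066 − (-0.2437)·1.376393 − (-1.2600/3.2034)·0.945758 = -0.199176
denominator = 1 − 1.376393 = -0.376393
p = -0.199176 / -0.376393 = 0.5292

p = 0.5292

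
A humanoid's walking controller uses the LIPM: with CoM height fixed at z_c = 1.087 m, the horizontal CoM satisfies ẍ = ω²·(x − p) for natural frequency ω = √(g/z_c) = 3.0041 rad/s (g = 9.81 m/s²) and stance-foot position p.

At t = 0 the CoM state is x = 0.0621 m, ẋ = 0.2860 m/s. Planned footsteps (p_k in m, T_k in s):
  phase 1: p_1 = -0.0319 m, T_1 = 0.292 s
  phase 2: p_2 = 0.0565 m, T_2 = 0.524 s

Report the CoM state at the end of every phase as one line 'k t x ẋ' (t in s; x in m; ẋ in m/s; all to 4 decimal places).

phase 1: p=-0.0319, T=0.292, ωT=0.877197, cosh=1.410049, sinh=0.994102; start (x,ẋ)=(0.062100, 0.286000) → end (x,ẋ)=(0.195286, 0.683994)
phase 2: p=0.0565, T=0.524, ωT=1.574148, cosh=2.516907, sinh=2.309723; start (x,ẋ)=(0.195286, 0.683994) → end (x,ẋ)=(0.931706, 2.684538)

1 0.2920 0.1953 0.6840
2 0.8160 0.9317 2.6845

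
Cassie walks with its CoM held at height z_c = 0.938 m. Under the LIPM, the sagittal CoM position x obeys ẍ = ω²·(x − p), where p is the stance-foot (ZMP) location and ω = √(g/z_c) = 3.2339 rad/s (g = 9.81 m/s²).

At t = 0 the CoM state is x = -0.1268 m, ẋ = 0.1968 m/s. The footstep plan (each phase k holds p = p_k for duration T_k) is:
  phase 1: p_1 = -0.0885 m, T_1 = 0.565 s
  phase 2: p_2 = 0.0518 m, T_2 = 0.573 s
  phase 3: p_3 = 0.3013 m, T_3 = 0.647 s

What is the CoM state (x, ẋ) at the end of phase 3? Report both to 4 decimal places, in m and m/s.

x = -0.7289, ẋ = -3.2224

phase 1: p=-0.0885, T=0.565, ωT=1.827153, cosh=3.188519, sinh=3.027648; start (x,ẋ)=(-0.126800, 0.196800) → end (x,ẋ)=(-0.026372, 0.252501)
phase 2: p=0.0518, T=0.573, ωT=1.853025, cosh=3.267924, sinh=3.111161; start (x,ẋ)=(-0.026372, 0.252501) → end (x,ẋ)=(0.039258, 0.038653)
phase 3: p=0.3013, T=0.647, ωT=2.092333, cosh=4.113600, sinh=3.990201; start (x,ẋ)=(0.039258, 0.038653) → end (x,ẋ)=(-0.728943, -3.222362)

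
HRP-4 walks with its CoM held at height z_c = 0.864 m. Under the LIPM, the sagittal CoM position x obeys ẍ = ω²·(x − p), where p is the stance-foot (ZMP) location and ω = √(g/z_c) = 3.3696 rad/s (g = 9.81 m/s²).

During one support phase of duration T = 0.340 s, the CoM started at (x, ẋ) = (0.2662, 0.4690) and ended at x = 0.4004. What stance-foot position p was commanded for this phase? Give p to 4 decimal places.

ωT = 3.3696·0.340 = 1.145664; cosh(ωT) = 1.731271, sinh(ωT) = 1.413258
x(T) = p + (x₀−p)·cosh(ωT) + (ẋ₀/ω)·sinh(ωT) ⇒ p·(1 − cosh) = x(T) − x₀·cosh − (ẋ₀/ω)·sinh
numerator   = 0.4004 − (0.2662)·1.731271 − (0.4690/3.3696)·1.413258 = -0.257169
denominator = 1 − 1.731271 = -0.731271
p = -0.257169 / -0.731271 = 0.3517

p = 0.3517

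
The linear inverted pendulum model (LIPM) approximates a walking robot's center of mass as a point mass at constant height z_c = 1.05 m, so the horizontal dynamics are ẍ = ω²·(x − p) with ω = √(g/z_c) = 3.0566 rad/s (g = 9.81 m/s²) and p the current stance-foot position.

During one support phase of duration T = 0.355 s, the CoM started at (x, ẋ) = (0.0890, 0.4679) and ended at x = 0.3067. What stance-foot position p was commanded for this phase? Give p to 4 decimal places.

ωT = 3.0566·0.355 = 1.085093; cosh(ωT) = 1.648793, sinh(ωT) = 1.310922
x(T) = p + (x₀−p)·cosh(ωT) + (ẋ₀/ω)·sinh(ωT) ⇒ p·(1 − cosh) = x(T) − x₀·cosh − (ẋ₀/ω)·sinh
numerator   = 0.3067 − (0.0890)·1.648793 − (0.4679/3.0566)·1.310922 = -0.040717
denominator = 1 − 1.648793 = -0.648793
p = -0.040717 / -0.648793 = 0.0628

p = 0.0628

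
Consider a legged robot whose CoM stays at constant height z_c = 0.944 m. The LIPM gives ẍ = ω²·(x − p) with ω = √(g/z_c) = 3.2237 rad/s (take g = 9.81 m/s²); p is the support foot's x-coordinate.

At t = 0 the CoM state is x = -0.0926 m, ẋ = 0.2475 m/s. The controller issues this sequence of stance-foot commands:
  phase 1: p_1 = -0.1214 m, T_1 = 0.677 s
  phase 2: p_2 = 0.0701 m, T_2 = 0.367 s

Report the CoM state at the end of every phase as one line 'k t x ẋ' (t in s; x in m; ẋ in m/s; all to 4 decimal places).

phase 1: p=-0.1214, T=0.677, ωT=2.182445, cosh=4.490363, sinh=4.377598; start (x,ẋ)=(-0.092600, 0.247500) → end (x,ẋ)=(0.344013, 1.517792)
phase 2: p=0.0701, T=0.367, ωT=1.183098, cosh=1.785400, sinh=1.479072; start (x,ẋ)=(0.344013, 1.517792) → end (x,ẋ)=(1.255525, 4.015907)

1 0.6770 0.3440 1.5178
2 1.0440 1.2555 4.0159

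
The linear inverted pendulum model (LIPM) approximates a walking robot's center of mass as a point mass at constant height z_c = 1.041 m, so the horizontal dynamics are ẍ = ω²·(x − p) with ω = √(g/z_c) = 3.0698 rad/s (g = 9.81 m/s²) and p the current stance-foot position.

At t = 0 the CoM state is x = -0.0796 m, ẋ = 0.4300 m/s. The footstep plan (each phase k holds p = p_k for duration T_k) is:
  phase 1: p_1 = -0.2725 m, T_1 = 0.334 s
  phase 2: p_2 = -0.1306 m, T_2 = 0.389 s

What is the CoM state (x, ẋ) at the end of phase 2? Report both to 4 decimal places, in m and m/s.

x = 1.1487, ẋ = 4.0414

phase 1: p=-0.2725, T=0.334, ωT=1.025313, cosh=1.573326, sinh=1.214642; start (x,ẋ)=(-0.079600, 0.430000) → end (x,ẋ)=(0.201135, 1.395798)
phase 2: p=-0.1306, T=0.389, ωT=1.194152, cosh=1.801859, sinh=1.498899; start (x,ẋ)=(0.201135, 1.395798) → end (x,ẋ)=(1.148669, 4.041450)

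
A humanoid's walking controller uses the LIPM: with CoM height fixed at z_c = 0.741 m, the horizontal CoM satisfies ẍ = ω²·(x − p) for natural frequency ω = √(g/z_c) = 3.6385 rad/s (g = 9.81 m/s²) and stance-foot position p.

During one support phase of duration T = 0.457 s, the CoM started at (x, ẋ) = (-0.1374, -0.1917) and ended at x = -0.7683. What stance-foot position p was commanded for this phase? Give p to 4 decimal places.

p = 0.1496

ωT = 3.6385·0.457 = 1.662795; cosh(ωT) = 2.731818, sinh(ωT) = 2.542210
x(T) = p + (x₀−p)·cosh(ωT) + (ẋ₀/ω)·sinh(ωT) ⇒ p·(1 − cosh) = x(T) − x₀·cosh − (ẋ₀/ω)·sinh
numerator   = -0.7683 − (-0.1374)·2.731818 − (-0.1917/3.6385)·2.542210 = -0.259008
denominator = 1 − 2.731818 = -1.731818
p = -0.259008 / -1.731818 = 0.1496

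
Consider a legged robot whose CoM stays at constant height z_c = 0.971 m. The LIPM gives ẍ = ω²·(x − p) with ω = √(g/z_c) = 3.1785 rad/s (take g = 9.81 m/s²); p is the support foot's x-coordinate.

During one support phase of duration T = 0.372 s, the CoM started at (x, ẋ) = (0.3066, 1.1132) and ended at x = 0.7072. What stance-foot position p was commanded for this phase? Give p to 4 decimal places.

p = 0.4557

ωT = 3.1785·0.372 = 1.182402; cosh(ωT) = 1.784371, sinh(ωT) = 1.477830
x(T) = p + (x₀−p)·cosh(ωT) + (ẋ₀/ω)·sinh(ωT) ⇒ p·(1 − cosh) = x(T) − x₀·cosh − (ẋ₀/ω)·sinh
numerator   = 0.7072 − (0.3066)·1.784371 − (1.1132/3.1785)·1.477830 = -0.357466
denominator = 1 − 1.784371 = -0.784371
p = -0.357466 / -0.784371 = 0.4557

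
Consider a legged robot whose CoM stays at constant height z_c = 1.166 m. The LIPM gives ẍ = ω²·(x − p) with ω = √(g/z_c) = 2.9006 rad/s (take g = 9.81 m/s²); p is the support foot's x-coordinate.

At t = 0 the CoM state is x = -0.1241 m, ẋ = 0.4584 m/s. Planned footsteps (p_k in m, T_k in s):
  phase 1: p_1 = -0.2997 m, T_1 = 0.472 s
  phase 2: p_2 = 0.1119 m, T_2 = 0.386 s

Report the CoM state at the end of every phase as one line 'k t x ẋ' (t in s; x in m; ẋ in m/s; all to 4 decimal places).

1 0.4720 0.3584 1.8960
2 0.8580 1.4244 4.1925

phase 1: p=-0.2997, T=0.472, ωT=1.369083, cosh=2.093042, sinh=1.838702; start (x,ẋ)=(-0.124100, 0.458400) → end (x,ẋ)=(0.358420, 1.895985)
phase 2: p=0.1119, T=0.386, ωT=1.119632, cosh=1.695063, sinh=1.368663; start (x,ẋ)=(0.358420, 1.895985) → end (x,ẋ)=(1.424397, 4.192483)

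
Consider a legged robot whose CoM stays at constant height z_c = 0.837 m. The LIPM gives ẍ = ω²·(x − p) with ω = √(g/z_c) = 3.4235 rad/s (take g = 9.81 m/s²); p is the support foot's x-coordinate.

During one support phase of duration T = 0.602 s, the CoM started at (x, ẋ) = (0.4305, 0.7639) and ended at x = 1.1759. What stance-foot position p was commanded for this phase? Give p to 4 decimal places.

ωT = 3.4235·0.602 = 2.060947; cosh(ωT) = 3.990368, sinh(ωT) = 3.863035
x(T) = p + (x₀−p)·cosh(ωT) + (ẋ₀/ω)·sinh(ωT) ⇒ p·(1 − cosh) = x(T) − x₀·cosh − (ẋ₀/ω)·sinh
numerator   = 1.1759 − (0.4305)·3.990368 − (0.7639/3.4235)·3.863035 = -1.403929
denominator = 1 − 3.990368 = -2.990368
p = -1.403929 / -2.990368 = 0.4695

p = 0.4695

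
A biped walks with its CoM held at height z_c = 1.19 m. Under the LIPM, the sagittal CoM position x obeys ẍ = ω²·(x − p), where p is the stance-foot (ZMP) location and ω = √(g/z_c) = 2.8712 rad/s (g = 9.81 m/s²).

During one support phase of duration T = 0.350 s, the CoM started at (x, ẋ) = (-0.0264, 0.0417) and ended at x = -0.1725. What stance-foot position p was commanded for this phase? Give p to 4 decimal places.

p = 0.2711

ωT = 2.8712·0.350 = 1.004920; cosh(ωT) = 1.548881, sinh(ωT) = 1.182807
x(T) = p + (x₀−p)·cosh(ωT) + (ẋ₀/ω)·sinh(ωT) ⇒ p·(1 − cosh) = x(T) − x₀·cosh − (ẋ₀/ω)·sinh
numerator   = -0.1725 − (-0.0264)·1.548881 − (0.0417/2.8712)·1.182807 = -0.148788
denominator = 1 − 1.548881 = -0.548881
p = -0.148788 / -0.548881 = 0.2711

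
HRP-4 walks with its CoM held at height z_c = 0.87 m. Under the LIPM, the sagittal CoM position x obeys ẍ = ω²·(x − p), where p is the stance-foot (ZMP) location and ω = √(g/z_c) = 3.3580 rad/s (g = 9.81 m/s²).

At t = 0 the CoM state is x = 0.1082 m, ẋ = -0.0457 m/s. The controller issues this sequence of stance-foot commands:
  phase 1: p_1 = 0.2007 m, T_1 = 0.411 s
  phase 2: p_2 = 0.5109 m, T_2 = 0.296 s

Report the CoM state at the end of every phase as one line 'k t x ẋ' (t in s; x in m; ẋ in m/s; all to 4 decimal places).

1 0.4110 -0.0201 -0.6749
2 0.7070 -0.5391 -3.1158

phase 1: p=0.2007, T=0.411, ωT=1.380138, cosh=2.113497, sinh=1.861953; start (x,ẋ)=(0.108200, -0.045700) → end (x,ẋ)=(-0.020138, -0.674937)
phase 2: p=0.5109, T=0.296, ωT=0.993968, cosh=1.536020, sinh=1.165915; start (x,ẋ)=(-0.020138, -0.674937) → end (x,ẋ)=(-0.539127, -3.115807)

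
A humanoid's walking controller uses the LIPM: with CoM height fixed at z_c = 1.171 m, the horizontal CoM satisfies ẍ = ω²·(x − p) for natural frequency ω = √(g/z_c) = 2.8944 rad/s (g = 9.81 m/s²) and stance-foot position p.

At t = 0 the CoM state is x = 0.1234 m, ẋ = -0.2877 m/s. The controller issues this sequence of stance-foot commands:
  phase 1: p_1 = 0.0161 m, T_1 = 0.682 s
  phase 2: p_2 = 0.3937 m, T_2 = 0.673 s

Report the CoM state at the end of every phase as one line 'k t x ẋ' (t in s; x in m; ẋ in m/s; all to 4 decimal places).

phase 1: p=0.0161, T=0.682, ωT=1.973981, cosh=3.669091, sinh=3.530188; start (x,ẋ)=(0.123400, -0.287700) → end (x,ẋ)=(0.058897, 0.040770)
phase 2: p=0.3937, T=0.673, ωT=1.947931, cosh=3.578365, sinh=3.435796; start (x,ẋ)=(0.058897, 0.040770) → end (x,ẋ)=(-0.755952, -3.183583)

1 0.6820 0.0589 0.0408
2 1.3550 -0.7560 -3.1836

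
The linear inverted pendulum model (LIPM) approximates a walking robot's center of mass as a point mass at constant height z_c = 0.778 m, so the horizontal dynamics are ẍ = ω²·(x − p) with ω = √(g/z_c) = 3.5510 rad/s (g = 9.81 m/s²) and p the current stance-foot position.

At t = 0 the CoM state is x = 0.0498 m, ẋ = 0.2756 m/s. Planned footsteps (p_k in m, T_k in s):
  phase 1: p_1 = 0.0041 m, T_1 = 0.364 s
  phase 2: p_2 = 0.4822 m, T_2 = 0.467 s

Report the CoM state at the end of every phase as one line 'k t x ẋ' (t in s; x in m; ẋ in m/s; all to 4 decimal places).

1 0.3640 0.2243 0.8130
2 0.8310 0.3597 -0.1056

phase 1: p=0.0041, T=0.364, ωT=1.292564, cosh=1.958339, sinh=1.683774; start (x,ẋ)=(0.049800, 0.275600) → end (x,ẋ)=(0.224277, 0.812962)
phase 2: p=0.4822, T=0.467, ωT=1.658317, cosh=2.720463, sinh=2.530004; start (x,ẋ)=(0.224277, 0.812962) → end (x,ẋ)=(0.359747, -0.105557)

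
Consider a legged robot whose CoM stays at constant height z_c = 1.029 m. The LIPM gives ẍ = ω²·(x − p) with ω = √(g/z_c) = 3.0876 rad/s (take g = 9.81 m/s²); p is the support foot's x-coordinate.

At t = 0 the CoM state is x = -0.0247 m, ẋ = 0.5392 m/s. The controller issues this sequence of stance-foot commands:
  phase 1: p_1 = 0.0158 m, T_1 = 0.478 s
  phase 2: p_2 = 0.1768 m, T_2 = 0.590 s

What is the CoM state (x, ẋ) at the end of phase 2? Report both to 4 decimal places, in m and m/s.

x = 1.4761, ẋ = 4.1166

phase 1: p=0.0158, T=0.478, ωT=1.475873, cosh=2.301716, sinh=2.073137; start (x,ẋ)=(-0.024700, 0.539200) → end (x,ẋ)=(0.284621, 0.981844)
phase 2: p=0.1768, T=0.590, ωT=1.821684, cosh=3.172007, sinh=3.010254; start (x,ẋ)=(0.284621, 0.981844) → end (x,ẋ)=(1.476056, 4.116551)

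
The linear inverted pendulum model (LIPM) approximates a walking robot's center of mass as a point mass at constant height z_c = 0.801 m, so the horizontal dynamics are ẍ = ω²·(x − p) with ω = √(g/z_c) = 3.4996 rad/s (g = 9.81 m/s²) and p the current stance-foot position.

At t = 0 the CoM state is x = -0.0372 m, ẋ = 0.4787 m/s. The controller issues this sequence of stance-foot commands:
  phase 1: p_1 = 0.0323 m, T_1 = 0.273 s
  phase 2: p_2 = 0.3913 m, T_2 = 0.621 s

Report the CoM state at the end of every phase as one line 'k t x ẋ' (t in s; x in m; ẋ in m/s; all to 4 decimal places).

phase 1: p=0.0323, T=0.273, ωT=0.955391, cosh=1.492174, sinh=1.107512; start (x,ẋ)=(-0.037200, 0.478700) → end (x,ẋ)=(0.080087, 0.444932)
phase 2: p=0.3913, T=0.621, ωT=2.173252, cosh=4.450308, sinh=4.336501; start (x,ẋ)=(0.080087, 0.444932) → end (x,ẋ)=(-0.442358, -2.742885)

1 0.2730 0.0801 0.4449
2 0.8940 -0.4424 -2.7429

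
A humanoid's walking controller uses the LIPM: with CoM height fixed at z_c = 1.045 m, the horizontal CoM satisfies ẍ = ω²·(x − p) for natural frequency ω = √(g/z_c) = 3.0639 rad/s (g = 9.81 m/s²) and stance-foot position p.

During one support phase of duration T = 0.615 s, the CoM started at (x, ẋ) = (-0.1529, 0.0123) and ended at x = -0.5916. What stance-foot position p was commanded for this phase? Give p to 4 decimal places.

ωT = 3.0639·0.615 = 1.884298; cosh(ωT) = 3.366836, sinh(ωT) = 3.214900
x(T) = p + (x₀−p)·cosh(ωT) + (ẋ₀/ω)·sinh(ωT) ⇒ p·(1 − cosh) = x(T) − x₀·cosh − (ẋ₀/ω)·sinh
numerator   = -0.5916 − (-0.1529)·3.366836 − (0.0123/3.0639)·3.214900 = -0.089717
denominator = 1 − 3.366836 = -2.366836
p = -0.089717 / -2.366836 = 0.0379

p = 0.0379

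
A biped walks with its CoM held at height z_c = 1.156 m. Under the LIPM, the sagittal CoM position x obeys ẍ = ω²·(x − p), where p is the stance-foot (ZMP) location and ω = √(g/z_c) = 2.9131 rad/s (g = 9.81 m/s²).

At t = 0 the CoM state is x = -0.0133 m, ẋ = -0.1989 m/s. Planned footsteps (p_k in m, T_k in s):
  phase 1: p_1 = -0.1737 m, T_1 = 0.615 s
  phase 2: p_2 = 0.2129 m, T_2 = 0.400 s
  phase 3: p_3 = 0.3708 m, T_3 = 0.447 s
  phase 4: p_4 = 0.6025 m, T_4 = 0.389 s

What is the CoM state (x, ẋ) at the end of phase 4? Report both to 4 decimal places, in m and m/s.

x = 2.3320, ẋ = 5.3235

phase 1: p=-0.1737, T=0.615, ωT=1.791556, cosh=3.082741, sinh=2.916041; start (x,ẋ)=(-0.013300, -0.198900) → end (x,ẋ)=(0.121671, 0.749396)
phase 2: p=0.2129, T=0.400, ωT=1.165240, cosh=1.759270, sinh=1.447422; start (x,ẋ)=(0.121671, 0.749396) → end (x,ẋ)=(0.424753, 0.933723)
phase 3: p=0.3708, T=0.447, ωT=1.302156, cosh=1.974580, sinh=1.702635; start (x,ẋ)=(0.424753, 0.933723) → end (x,ẋ)=(1.023073, 2.111316)
phase 4: p=0.6025, T=0.389, ωT=1.133196, cosh=1.713784, sinh=1.391782; start (x,ẋ)=(1.023073, 2.111316) → end (x,ẋ)=(2.331987, 5.323510)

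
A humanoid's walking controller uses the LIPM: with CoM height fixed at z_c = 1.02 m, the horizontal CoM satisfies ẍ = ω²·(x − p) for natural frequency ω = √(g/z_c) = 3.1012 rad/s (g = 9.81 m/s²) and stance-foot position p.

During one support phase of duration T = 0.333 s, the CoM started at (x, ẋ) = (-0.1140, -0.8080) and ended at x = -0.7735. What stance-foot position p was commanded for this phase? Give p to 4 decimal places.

ωT = 3.1012·0.333 = 1.032700; cosh(ωT) = 1.582341, sinh(ωT) = 1.226297
x(T) = p + (x₀−p)·cosh(ωT) + (ẋ₀/ω)·sinh(ωT) ⇒ p·(1 − cosh) = x(T) − x₀·cosh − (ẋ₀/ω)·sinh
numerator   = -0.7735 − (-0.1140)·1.582341 − (-0.8080/3.1012)·1.226297 = -0.273608
denominator = 1 − 1.582341 = -0.582341
p = -0.273608 / -0.582341 = 0.4698

p = 0.4698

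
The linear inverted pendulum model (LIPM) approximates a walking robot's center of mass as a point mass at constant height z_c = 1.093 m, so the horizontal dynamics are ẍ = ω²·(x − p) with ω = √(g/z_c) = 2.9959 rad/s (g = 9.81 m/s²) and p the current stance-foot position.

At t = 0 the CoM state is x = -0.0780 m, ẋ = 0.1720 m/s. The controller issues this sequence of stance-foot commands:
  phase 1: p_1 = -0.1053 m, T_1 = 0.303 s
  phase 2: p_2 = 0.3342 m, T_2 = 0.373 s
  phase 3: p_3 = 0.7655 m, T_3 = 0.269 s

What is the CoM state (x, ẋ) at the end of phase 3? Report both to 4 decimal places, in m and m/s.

x = -0.6320, ẋ = -3.4119

phase 1: p=-0.1053, T=0.303, ωT=0.907758, cosh=1.441093, sinh=1.037665; start (x,ẋ)=(-0.078000, 0.172000) → end (x,ẋ)=(-0.006384, 0.332737)
phase 2: p=0.3342, T=0.373, ωT=1.117471, cosh=1.692109, sinh=1.365003; start (x,ẋ)=(-0.006384, 0.332737) → end (x,ẋ)=(-0.090502, -0.829762)
phase 3: p=0.7655, T=0.269, ωT=0.805897, cosh=1.342695, sinh=0.896008; start (x,ẋ)=(-0.090502, -0.829762) → end (x,ẋ)=(-0.632014, -3.411929)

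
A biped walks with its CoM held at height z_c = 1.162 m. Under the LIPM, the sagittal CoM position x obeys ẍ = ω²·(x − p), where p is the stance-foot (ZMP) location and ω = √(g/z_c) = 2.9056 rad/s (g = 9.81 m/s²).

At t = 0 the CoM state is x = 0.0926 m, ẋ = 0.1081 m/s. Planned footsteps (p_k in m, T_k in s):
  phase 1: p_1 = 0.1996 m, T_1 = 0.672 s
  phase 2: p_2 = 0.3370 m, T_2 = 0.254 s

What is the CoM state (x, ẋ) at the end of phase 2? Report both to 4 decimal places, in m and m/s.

x = -0.3588, ẋ = -1.8026

phase 1: p=0.1996, T=0.672, ωT=1.952563, cosh=3.594318, sinh=3.452408; start (x,ẋ)=(0.092600, 0.108100) → end (x,ẋ)=(-0.056549, -0.684805)
phase 2: p=0.3370, T=0.254, ωT=0.738022, cosh=1.284927, sinh=0.806868; start (x,ẋ)=(-0.056549, -0.684805) → end (x,ẋ)=(-0.358847, -1.802574)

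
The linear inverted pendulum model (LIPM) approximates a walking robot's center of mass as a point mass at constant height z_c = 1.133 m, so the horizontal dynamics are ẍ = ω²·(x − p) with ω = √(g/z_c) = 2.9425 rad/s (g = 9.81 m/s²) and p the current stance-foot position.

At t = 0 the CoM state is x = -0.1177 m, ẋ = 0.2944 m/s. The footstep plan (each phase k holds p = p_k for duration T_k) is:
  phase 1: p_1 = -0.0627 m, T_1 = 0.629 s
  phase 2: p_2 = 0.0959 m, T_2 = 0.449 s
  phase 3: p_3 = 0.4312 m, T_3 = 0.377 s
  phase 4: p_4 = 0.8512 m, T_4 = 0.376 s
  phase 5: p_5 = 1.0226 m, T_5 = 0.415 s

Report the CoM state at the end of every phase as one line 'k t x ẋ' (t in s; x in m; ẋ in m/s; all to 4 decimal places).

1 0.6290 0.0685 0.4577
2 1.0780 0.3116 0.7785
3 1.4550 0.5877 0.8333
4 1.8310 0.7906 0.3536
5 2.2460 0.7810 -0.4052

phase 1: p=-0.0627, T=0.629, ωT=1.850832, cosh=3.261111, sinh=3.104005; start (x,ẋ)=(-0.117700, 0.294400) → end (x,ẋ)=(0.068498, 0.457727)
phase 2: p=0.0959, T=0.449, ωT=1.321182, cosh=2.007335, sinh=1.740515; start (x,ẋ)=(0.068498, 0.457727) → end (x,ẋ)=(0.311644, 0.778471)
phase 3: p=0.4312, T=0.377, ωT=1.109322, cosh=1.681043, sinh=1.351260; start (x,ẋ)=(0.311644, 0.778471) → end (x,ẋ)=(0.587712, 0.833277)
phase 4: p=0.8512, T=0.376, ωT=1.106380, cosh=1.677074, sinh=1.346320; start (x,ẋ)=(0.587712, 0.833277) → end (x,ẋ)=(0.790570, 0.353645)
phase 5: p=1.0226, T=0.415, ωT=1.221137, cosh=1.842969, sinh=1.548074; start (x,ẋ)=(0.790570, 0.353645) → end (x,ẋ)=(0.781032, -0.405187)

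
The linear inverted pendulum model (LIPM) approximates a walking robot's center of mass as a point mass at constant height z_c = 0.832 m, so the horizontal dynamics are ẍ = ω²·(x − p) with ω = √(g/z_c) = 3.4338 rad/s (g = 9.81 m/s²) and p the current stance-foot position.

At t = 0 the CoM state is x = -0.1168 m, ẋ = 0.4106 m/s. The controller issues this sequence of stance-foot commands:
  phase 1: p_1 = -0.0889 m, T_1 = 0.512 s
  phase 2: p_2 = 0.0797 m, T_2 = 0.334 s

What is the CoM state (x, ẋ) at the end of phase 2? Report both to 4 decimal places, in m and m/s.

x = 0.6207, ẋ = 2.0694

phase 1: p=-0.0889, T=0.512, ωT=1.758106, cosh=2.986904, sinh=2.814533; start (x,ẋ)=(-0.116800, 0.410600) → end (x,ẋ)=(0.164316, 0.956782)
phase 2: p=0.0797, T=0.334, ωT=1.146889, cosh=1.733003, sinh=1.415380; start (x,ẋ)=(0.164316, 0.956782) → end (x,ẋ)=(0.620716, 2.069351)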